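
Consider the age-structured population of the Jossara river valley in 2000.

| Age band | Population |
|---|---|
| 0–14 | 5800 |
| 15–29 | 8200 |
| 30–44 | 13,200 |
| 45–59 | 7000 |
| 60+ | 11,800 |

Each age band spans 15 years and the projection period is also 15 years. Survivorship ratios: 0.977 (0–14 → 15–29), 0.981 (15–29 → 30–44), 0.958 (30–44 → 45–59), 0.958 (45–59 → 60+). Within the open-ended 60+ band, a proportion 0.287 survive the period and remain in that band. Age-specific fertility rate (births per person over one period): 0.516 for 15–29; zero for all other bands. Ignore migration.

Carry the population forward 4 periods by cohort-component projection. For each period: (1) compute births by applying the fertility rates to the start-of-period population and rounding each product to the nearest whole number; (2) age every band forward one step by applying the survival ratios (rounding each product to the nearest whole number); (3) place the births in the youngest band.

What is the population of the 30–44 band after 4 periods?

Period 1:
Births: 8200 × 0.516 = 4231
15–29: 5800 × 0.977 = 5667
30–44: 8200 × 0.981 = 8044
45–59: 13200 × 0.958 = 12646
60+: 7000 × 0.958 + 11800 × 0.287 = 6706 + 3387 = 10093
Giving 4231 / 5667 / 8044 / 12646 / 10093.
Period 2:
Births: 5667 × 0.516 = 2924
15–29: 4231 × 0.977 = 4134
30–44: 5667 × 0.981 = 5559
45–59: 8044 × 0.958 = 7706
60+: 12646 × 0.958 + 10093 × 0.287 = 12115 + 2897 = 15012
Giving 2924 / 4134 / 5559 / 7706 / 15012.
Period 3:
Births: 4134 × 0.516 = 2133
15–29: 2924 × 0.977 = 2857
30–44: 4134 × 0.981 = 4055
45–59: 5559 × 0.958 = 5326
60+: 7706 × 0.958 + 15012 × 0.287 = 7382 + 4308 = 11690
Giving 2133 / 2857 / 4055 / 5326 / 11690.
Period 4:
Births: 2857 × 0.516 = 1474
15–29: 2133 × 0.977 = 2084
30–44: 2857 × 0.981 = 2803
45–59: 4055 × 0.958 = 3885
60+: 5326 × 0.958 + 11690 × 0.287 = 5102 + 3355 = 8457
Giving 1474 / 2084 / 2803 / 3885 / 8457.

2803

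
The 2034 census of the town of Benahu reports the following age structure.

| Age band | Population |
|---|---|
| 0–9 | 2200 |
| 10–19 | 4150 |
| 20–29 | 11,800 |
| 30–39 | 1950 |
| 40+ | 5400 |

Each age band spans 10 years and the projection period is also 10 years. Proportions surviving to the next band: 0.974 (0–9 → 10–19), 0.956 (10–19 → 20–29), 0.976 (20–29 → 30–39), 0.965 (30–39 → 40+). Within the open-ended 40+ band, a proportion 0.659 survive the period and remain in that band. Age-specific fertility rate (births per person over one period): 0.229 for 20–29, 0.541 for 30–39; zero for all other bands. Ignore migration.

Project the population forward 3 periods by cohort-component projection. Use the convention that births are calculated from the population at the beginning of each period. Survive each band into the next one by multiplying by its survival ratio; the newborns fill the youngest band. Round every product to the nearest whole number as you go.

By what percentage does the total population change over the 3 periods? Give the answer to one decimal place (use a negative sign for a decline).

Let band 1 be 0–9 through band 5 = 40+.
Period 1.
Births: 11800 × 0.229 = 2702  |  1950 × 0.541 = 1055 → 3757
Band 2: 2200 × 0.974 = 2143
Band 3: 4150 × 0.956 = 3967
Band 4: 11800 × 0.976 = 11517
Band 5: 1950 × 0.965 + 5400 × 0.659 = 1882 + 3559 = 5441
Population now: 0–9=3757, 10–19=2143, 20–29=3967, 30–39=11517, 40+=5441
Period 2.
Births: 3967 × 0.229 = 908  |  11517 × 0.541 = 6231 → 7139
Band 2: 3757 × 0.974 = 3659
Band 3: 2143 × 0.956 = 2049
Band 4: 3967 × 0.976 = 3872
Band 5: 11517 × 0.965 + 5441 × 0.659 = 11114 + 3586 = 14700
Population now: 0–9=7139, 10–19=3659, 20–29=2049, 30–39=3872, 40+=14700
Period 3.
Births: 2049 × 0.229 = 469  |  3872 × 0.541 = 2095 → 2564
Band 2: 7139 × 0.974 = 6953
Band 3: 3659 × 0.956 = 3498
Band 4: 2049 × 0.976 = 2000
Band 5: 3872 × 0.965 + 14700 × 0.659 = 3736 + 9687 = 13423
Population now: 0–9=2564, 10–19=6953, 20–29=3498, 30–39=2000, 40+=13423
Total: 25500 → 28438; change = 2938; percentage change = 11.5%

11.5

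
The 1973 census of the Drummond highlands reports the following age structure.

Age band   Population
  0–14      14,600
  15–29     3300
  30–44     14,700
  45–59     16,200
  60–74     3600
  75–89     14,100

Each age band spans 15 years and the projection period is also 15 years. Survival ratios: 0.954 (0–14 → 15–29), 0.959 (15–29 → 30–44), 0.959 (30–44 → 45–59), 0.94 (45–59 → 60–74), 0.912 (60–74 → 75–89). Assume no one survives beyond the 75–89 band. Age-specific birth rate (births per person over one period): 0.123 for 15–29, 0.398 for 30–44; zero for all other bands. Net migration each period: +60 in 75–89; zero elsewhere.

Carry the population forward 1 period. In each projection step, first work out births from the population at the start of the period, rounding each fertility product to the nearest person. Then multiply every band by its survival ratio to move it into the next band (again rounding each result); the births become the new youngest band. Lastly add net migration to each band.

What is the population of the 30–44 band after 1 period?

3165

Period 1.
Births: 3300 * 0.123 = 406  |  14700 * 0.398 = 5851 → total 6257
15–29: 14600 * 0.954 = 13928
30–44: 3300 * 0.959 = 3165
45–59: 14700 * 0.959 = 14097
60–74: 16200 * 0.94 = 15228
75–89: 3600 * 0.912 = 3283
Net migration: 75–89 + 60 → 3343
End of period: [6257, 13928, 3165, 14097, 15228, 3343]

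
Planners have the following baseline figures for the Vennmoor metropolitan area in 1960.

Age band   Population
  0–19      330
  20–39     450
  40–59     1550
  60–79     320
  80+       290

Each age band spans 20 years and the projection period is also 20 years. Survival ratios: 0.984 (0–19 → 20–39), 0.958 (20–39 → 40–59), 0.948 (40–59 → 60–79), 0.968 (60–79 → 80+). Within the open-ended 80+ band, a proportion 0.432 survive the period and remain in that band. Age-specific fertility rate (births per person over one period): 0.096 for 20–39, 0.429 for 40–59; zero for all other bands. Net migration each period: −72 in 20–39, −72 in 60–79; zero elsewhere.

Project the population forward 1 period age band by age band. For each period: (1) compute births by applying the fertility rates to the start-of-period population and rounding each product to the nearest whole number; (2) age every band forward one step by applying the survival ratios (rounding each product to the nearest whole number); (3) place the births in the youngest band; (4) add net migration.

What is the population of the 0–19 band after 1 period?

— Period 1 —
Births: 450 * 0.096 = 43 ; 1550 * 0.429 = 665 → 708
20–39: 330 * 0.984 = 325
40–59: 450 * 0.958 = 431
60–79: 1550 * 0.948 = 1469
80+: 320 * 0.968 + 290 * 0.432 = 310 + 125 = 435
Net migration: 20–39 − 72 → 253; 60–79 − 72 → 1397
→ [708, 253, 431, 1397, 435]

708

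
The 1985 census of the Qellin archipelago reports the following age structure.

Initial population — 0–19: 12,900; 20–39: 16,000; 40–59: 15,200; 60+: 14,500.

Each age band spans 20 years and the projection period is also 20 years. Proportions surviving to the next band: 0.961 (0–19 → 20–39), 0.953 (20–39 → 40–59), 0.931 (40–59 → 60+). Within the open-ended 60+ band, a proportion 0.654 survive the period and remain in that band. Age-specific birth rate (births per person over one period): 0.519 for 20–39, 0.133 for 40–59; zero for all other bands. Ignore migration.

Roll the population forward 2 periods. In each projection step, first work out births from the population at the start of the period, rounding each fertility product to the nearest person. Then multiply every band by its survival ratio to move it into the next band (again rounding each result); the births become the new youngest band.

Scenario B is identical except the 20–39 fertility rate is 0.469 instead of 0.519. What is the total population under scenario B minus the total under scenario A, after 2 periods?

-1389

After projecting period 1:
Births: 16000 * 0.519 = 8304 ; 15200 * 0.133 = 2022 ⇒ total 10326
20–39: 12900 * 0.961 = 12397
40–59: 16000 * 0.953 = 15248
60+: 15200 * 0.931 + 14500 * 0.654 = 14151 + 9483 = 23634
Giving 10326 / 12397 / 15248 / 23634.
After projecting period 2:
Births: 12397 * 0.519 = 6434 ; 15248 * 0.133 = 2028 ⇒ total 8462
20–39: 10326 * 0.961 = 9923
40–59: 12397 * 0.953 = 11814
60+: 15248 * 0.931 + 23634 * 0.654 = 14196 + 15457 = 29653
Giving 8462 / 9923 / 11814 / 29653.
Scenario A total after 2 periods: 59852
Scenario B projection —
After projecting period 1:
Births: 16000 * 0.469 = 7504 ; 15200 * 0.133 = 2022 ⇒ total 9526
20–39: 12900 * 0.961 = 12397
40–59: 16000 * 0.953 = 15248
60+: 15200 * 0.931 + 14500 * 0.654 = 14151 + 9483 = 23634
Giving 9526 / 12397 / 15248 / 23634.
After projecting period 2:
Births: 12397 * 0.469 = 5814 ; 15248 * 0.133 = 2028 ⇒ total 7842
20–39: 9526 * 0.961 = 9154
40–59: 12397 * 0.953 = 11814
60+: 15248 * 0.931 + 23634 * 0.654 = 14196 + 15457 = 29653
Giving 7842 / 9154 / 11814 / 29653.
Scenario B total after 2 periods: 58463
Difference B − A = 58463 − 59852 = -1389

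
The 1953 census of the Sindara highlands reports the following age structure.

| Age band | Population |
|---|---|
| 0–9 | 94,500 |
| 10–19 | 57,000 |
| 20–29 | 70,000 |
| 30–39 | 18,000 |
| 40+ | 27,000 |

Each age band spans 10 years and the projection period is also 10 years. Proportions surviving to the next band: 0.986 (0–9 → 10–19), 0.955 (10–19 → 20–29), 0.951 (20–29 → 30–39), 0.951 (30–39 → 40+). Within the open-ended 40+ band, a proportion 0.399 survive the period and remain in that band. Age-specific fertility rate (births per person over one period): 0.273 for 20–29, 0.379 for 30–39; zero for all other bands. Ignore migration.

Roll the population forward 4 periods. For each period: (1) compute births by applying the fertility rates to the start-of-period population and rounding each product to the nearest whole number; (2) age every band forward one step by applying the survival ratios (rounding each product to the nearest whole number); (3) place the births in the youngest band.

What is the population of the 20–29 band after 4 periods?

37751

Numbering the groups 1..5 from youngest to oldest:
[period 1]
Births: 70000 × 0.273 = 19110, 18000 × 0.379 = 6822 → total 25932
Group 2: 94500 × 0.986 = 93177
Group 3: 57000 × 0.955 = 54435
Group 4: 70000 × 0.951 = 66570
Group 5: 18000 × 0.951 + 27000 × 0.399 = 17118 + 10773 = 27891
Population now: 0–9=25932, 10–19=93177, 20–29=54435, 30–39=66570, 40+=27891
[period 2]
Births: 54435 × 0.273 = 14861, 66570 × 0.379 = 25230 → total 40091
Group 2: 25932 × 0.986 = 25569
Group 3: 93177 × 0.955 = 88984
Group 4: 54435 × 0.951 = 51768
Group 5: 66570 × 0.951 + 27891 × 0.399 = 63308 + 11129 = 74437
Population now: 0–9=40091, 10–19=25569, 20–29=88984, 30–39=51768, 40+=74437
[period 3]
Births: 88984 × 0.273 = 24293, 51768 × 0.379 = 19620 → total 43913
Group 2: 40091 × 0.986 = 39530
Group 3: 25569 × 0.955 = 24418
Group 4: 88984 × 0.951 = 84624
Group 5: 51768 × 0.951 + 74437 × 0.399 = 49231 + 29700 = 78931
Population now: 0–9=43913, 10–19=39530, 20–29=24418, 30–39=84624, 40+=78931
[period 4]
Births: 24418 × 0.273 = 6666, 84624 × 0.379 = 32072 → total 38738
Group 2: 43913 × 0.986 = 43298
Group 3: 39530 × 0.955 = 37751
Group 4: 24418 × 0.951 = 23222
Group 5: 84624 × 0.951 + 78931 × 0.399 = 80477 + 31493 = 111970
Population now: 0–9=38738, 10–19=43298, 20–29=37751, 30–39=23222, 40+=111970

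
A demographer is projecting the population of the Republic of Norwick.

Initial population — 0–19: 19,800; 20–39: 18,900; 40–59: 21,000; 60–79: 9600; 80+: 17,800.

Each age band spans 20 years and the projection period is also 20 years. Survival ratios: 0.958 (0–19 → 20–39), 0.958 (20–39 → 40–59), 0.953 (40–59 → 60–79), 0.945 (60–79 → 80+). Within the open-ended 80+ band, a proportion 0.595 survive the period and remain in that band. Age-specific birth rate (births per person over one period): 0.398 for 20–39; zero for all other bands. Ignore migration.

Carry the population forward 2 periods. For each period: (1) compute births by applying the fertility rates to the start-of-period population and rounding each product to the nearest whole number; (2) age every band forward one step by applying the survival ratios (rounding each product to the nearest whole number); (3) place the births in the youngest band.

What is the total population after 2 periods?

Call the groups 1 to 5, youngest first.
After projecting period 1:
Births: 18900 * 0.398 = 7522
Group 2: 19800 * 0.958 = 18968
Group 3: 18900 * 0.958 = 18106
Group 4: 21000 * 0.953 = 20013
Group 5: 9600 * 0.945 + 17800 * 0.595 = 9072 + 10591 = 19663
End of period: [7522, 18968, 18106, 20013, 19663]
After projecting period 2:
Births: 18968 * 0.398 = 7549
Group 2: 7522 * 0.958 = 7206
Group 3: 18968 * 0.958 = 18171
Group 4: 18106 * 0.953 = 17255
Group 5: 20013 * 0.945 + 19663 * 0.595 = 18912 + 11699 = 30611
End of period: [7549, 7206, 18171, 17255, 30611]
Total after period 2: 7549 + 7206 + 18171 + 17255 + 30611 = 80792

80792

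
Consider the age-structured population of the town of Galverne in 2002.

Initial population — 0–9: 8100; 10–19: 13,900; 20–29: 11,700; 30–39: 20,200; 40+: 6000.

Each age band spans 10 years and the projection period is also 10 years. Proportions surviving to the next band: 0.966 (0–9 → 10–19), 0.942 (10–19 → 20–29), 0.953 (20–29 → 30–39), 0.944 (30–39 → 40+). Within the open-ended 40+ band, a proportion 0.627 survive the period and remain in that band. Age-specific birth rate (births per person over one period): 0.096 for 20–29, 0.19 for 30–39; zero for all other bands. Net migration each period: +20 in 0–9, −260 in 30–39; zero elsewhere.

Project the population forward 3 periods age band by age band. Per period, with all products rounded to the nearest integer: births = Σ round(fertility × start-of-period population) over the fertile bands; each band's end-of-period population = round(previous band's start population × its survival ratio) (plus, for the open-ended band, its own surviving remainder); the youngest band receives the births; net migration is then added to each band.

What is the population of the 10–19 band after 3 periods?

3232

Let group 1 be 0–9 through group 5 = 40+.
[period 1]
Births: 11700 × 0.096 = 1123, 20200 × 0.19 = 3838 — total 4961
Group 2: 8100 × 0.966 = 7825
Group 3: 13900 × 0.942 = 13094
Group 4: 11700 × 0.953 = 11150
Group 5: 20200 × 0.944 + 6000 × 0.627 = 19069 + 3762 = 22831
Net migration: Group 1 + 20 → 4981; Group 4 − 260 → 10890
Giving 4981 / 7825 / 13094 / 10890 / 22831.
[period 2]
Births: 13094 × 0.096 = 1257, 10890 × 0.19 = 2069 — total 3326
Group 2: 4981 × 0.966 = 4812
Group 3: 7825 × 0.942 = 7371
Group 4: 13094 × 0.953 = 12479
Group 5: 10890 × 0.944 + 22831 × 0.627 = 10280 + 14315 = 24595
Net migration: Group 1 + 20 → 3346; Group 4 − 260 → 12219
Giving 3346 / 4812 / 7371 / 12219 / 24595.
[period 3]
Births: 7371 × 0.096 = 708, 12219 × 0.19 = 2322 — total 3030
Group 2: 3346 × 0.966 = 3232
Group 3: 4812 × 0.942 = 4533
Group 4: 7371 × 0.953 = 7025
Group 5: 12219 × 0.944 + 24595 × 0.627 = 11535 + 15421 = 26956
Net migration: Group 1 + 20 → 3050; Group 4 − 260 → 6765
Giving 3050 / 3232 / 4533 / 6765 / 26956.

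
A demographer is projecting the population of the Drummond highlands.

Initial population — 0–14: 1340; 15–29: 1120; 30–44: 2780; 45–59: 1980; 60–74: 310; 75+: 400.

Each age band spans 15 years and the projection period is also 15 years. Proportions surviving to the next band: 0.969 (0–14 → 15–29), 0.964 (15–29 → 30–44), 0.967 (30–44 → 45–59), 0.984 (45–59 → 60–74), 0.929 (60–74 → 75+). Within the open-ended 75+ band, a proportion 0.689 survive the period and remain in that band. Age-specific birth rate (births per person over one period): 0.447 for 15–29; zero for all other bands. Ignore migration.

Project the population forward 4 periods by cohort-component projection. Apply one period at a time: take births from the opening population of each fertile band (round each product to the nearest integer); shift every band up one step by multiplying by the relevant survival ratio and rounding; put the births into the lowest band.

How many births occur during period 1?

(Groups numbered youngest = 1 to oldest = 6.)
[period 1]
Births: 1120 × 0.447 = 501
Group 2: 1340 × 0.969 = 1298
Group 3: 1120 × 0.964 = 1080
Group 4: 2780 × 0.967 = 2688
Group 5: 1980 × 0.984 = 1948
Group 6: 310 × 0.929 + 400 × 0.689 = 288 + 276 = 564
End of period: [501, 1298, 1080, 2688, 1948, 564]

501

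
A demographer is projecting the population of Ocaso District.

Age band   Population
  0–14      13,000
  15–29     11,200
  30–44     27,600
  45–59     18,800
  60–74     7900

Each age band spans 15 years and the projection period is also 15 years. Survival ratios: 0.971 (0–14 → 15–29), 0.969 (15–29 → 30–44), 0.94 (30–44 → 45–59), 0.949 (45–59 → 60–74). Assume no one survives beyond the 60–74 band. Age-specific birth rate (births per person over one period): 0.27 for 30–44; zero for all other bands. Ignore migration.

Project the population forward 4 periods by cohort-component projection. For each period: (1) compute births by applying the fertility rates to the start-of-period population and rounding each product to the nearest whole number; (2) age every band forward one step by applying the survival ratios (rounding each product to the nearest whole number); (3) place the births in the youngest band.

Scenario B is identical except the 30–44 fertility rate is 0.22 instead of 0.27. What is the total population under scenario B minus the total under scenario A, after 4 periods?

-2961

After projecting period 1:
Births: 27600 × 0.27 = 7452
15–29: 13000 × 0.971 = 12623
30–44: 11200 × 0.969 = 10853
45–59: 27600 × 0.94 = 25944
60–74: 18800 × 0.949 = 17841
Population now: 0–14=7452, 15–29=12623, 30–44=10853, 45–59=25944, 60–74=17841
After projecting period 2:
Births: 10853 × 0.27 = 2930
15–29: 7452 × 0.971 = 7236
30–44: 12623 × 0.969 = 12232
45–59: 10853 × 0.94 = 10202
60–74: 25944 × 0.949 = 24621
Population now: 0–14=2930, 15–29=7236, 30–44=12232, 45–59=10202, 60–74=24621
After projecting period 3:
Births: 12232 × 0.27 = 3303
15–29: 2930 × 0.971 = 2845
30–44: 7236 × 0.969 = 7012
45–59: 12232 × 0.94 = 11498
60–74: 10202 × 0.949 = 9682
Population now: 0–14=3303, 15–29=2845, 30–44=7012, 45–59=11498, 60–74=9682
After projecting period 4:
Births: 7012 × 0.27 = 1893
15–29: 3303 × 0.971 = 3207
30–44: 2845 × 0.969 = 2757
45–59: 7012 × 0.94 = 6591
60–74: 11498 × 0.949 = 10912
Population now: 0–14=1893, 15–29=3207, 30–44=2757, 45–59=6591, 60–74=10912
Scenario A total after 4 periods: 25360
Scenario B projection —
After projecting period 1:
Births: 27600 × 0.22 = 6072
15–29: 13000 × 0.971 = 12623
30–44: 11200 × 0.969 = 10853
45–59: 27600 × 0.94 = 25944
60–74: 18800 × 0.949 = 17841
Population now: 0–14=6072, 15–29=12623, 30–44=10853, 45–59=25944, 60–74=17841
After projecting period 2:
Births: 10853 × 0.22 = 2388
15–29: 6072 × 0.971 = 5896
30–44: 12623 × 0.969 = 12232
45–59: 10853 × 0.94 = 10202
60–74: 25944 × 0.949 = 24621
Population now: 0–14=2388, 15–29=5896, 30–44=12232, 45–59=10202, 60–74=24621
After projecting period 3:
Births: 12232 × 0.22 = 2691
15–29: 2388 × 0.971 = 2319
30–44: 5896 × 0.969 = 5713
45–59: 12232 × 0.94 = 11498
60–74: 10202 × 0.949 = 9682
Population now: 0–14=2691, 15–29=2319, 30–44=5713, 45–59=11498, 60–74=9682
After projecting period 4:
Births: 5713 × 0.22 = 1257
15–29: 2691 × 0.971 = 2613
30–44: 2319 × 0.969 = 2247
45–59: 5713 × 0.94 = 5370
60–74: 11498 × 0.949 = 10912
Population now: 0–14=1257, 15–29=2613, 30–44=2247, 45–59=5370, 60–74=10912
Scenario B total after 4 periods: 22399
Difference B − A = 22399 − 25360 = -2961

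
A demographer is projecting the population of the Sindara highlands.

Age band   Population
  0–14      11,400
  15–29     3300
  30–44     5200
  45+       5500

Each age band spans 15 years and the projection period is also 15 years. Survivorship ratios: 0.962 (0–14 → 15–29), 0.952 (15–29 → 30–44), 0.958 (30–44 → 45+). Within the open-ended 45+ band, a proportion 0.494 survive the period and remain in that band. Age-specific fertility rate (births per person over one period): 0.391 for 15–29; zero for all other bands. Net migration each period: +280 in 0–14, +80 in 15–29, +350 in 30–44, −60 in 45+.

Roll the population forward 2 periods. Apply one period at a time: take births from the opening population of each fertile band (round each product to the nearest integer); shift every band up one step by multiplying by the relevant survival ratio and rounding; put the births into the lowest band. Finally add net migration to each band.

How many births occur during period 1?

Period 1:
Births: 3300 * 0.391 = 1290
15–29: 11400 * 0.962 = 10967
30–44: 3300 * 0.952 = 3142
45+: 5200 * 0.958 + 5500 * 0.494 = 4982 + 2717 = 7699
Net migration: 0–14 + 280 → 1570; 15–29 + 80 → 11047; 30–44 + 350 → 3492; 45+ − 60 → 7639
Giving 1570 / 11047 / 3492 / 7639.

1290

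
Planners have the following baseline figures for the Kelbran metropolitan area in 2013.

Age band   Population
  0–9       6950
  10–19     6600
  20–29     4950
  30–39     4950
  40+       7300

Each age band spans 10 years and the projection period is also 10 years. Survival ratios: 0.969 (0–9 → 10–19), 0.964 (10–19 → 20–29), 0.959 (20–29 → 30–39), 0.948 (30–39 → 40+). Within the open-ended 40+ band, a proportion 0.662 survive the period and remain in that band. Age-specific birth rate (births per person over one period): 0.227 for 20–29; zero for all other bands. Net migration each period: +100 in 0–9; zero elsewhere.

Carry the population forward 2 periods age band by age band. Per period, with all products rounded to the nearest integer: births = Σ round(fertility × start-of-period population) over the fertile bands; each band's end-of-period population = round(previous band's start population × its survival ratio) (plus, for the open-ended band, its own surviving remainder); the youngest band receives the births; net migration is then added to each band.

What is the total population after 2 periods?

Period 1:
Births: 4950 × 0.227 = 1124
10–19: 6950 × 0.969 = 6735
20–29: 6600 × 0.964 = 6362
30–39: 4950 × 0.959 = 4747
40+: 4950 × 0.948 + 7300 × 0.662 = 4693 + 4833 = 9526
Net migration: 0–9 + 100 → 1224
Population now: 0–9=1224, 10–19=6735, 20–29=6362, 30–39=4747, 40+=9526
Period 2:
Births: 6362 × 0.227 = 1444
10–19: 1224 × 0.969 = 1186
20–29: 6735 × 0.964 = 6493
30–39: 6362 × 0.959 = 6101
40+: 4747 × 0.948 + 9526 × 0.662 = 4500 + 6306 = 10806
Net migration: 0–9 + 100 → 1544
Population now: 0–9=1544, 10–19=1186, 20–29=6493, 30–39=6101, 40+=10806
Total after period 2: 1544 + 1186 + 6493 + 6101 + 10806 = 26130

26130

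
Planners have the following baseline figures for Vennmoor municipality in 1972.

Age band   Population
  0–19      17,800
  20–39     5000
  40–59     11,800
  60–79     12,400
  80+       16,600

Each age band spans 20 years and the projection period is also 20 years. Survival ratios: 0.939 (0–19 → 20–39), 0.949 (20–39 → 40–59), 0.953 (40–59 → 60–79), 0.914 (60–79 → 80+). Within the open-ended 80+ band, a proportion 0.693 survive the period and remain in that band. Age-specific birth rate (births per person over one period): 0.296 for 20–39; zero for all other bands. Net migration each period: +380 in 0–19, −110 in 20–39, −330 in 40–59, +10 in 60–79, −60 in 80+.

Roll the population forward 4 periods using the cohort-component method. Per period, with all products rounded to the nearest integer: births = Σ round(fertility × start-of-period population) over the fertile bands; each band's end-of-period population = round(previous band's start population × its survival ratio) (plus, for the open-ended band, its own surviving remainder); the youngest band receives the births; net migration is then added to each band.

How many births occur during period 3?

After projecting period 1:
Births: 5000 × 0.296 = 1480
20–39: 17800 × 0.939 = 16714
40–59: 5000 × 0.949 = 4745
60–79: 11800 × 0.953 = 11245
80+: 12400 × 0.914 + 16600 × 0.693 = 11334 + 11504 = 22838
Net migration: 0–19 + 380 → 1860; 20–39 − 110 → 16604; 40–59 − 330 → 4415; 60–79 + 10 → 11255; 80+ − 60 → 22778
→ [1860, 16604, 4415, 11255, 22778]
After projecting period 2:
Births: 16604 × 0.296 = 4915
20–39: 1860 × 0.939 = 1747
40–59: 16604 × 0.949 = 15757
60–79: 4415 × 0.953 = 4207
80+: 11255 × 0.914 + 22778 × 0.693 = 10287 + 15785 = 26072
Net migration: 0–19 + 380 → 5295; 20–39 − 110 → 1637; 40–59 − 330 → 15427; 60–79 + 10 → 4217; 80+ − 60 → 26012
→ [5295, 1637, 15427, 4217, 26012]
After projecting period 3:
Births: 1637 × 0.296 = 485
20–39: 5295 × 0.939 = 4972
40–59: 1637 × 0.949 = 1554
60–79: 15427 × 0.953 = 14702
80+: 4217 × 0.914 + 26012 × 0.693 = 3854 + 18026 = 21880
Net migration: 0–19 + 380 → 865; 20–39 − 110 → 4862; 40–59 − 330 → 1224; 60–79 + 10 → 14712; 80+ − 60 → 21820
→ [865, 4862, 1224, 14712, 21820]

485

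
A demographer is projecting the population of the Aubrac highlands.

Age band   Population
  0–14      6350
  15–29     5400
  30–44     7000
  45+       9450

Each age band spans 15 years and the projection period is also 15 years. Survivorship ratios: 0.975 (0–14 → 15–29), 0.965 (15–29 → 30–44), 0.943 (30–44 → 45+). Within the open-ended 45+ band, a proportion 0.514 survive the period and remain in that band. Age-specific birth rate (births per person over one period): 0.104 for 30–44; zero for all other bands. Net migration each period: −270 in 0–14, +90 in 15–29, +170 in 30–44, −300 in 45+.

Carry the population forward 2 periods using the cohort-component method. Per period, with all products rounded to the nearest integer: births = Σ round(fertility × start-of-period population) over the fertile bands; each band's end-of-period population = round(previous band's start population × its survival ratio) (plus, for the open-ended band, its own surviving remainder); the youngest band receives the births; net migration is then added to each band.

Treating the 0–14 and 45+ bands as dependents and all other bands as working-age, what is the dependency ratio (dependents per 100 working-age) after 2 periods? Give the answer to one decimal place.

159.6

— Period 1 —
Births: 7000 × 0.104 = 728
15–29: 6350 × 0.975 = 6191
30–44: 5400 × 0.965 = 5211
45+: 7000 × 0.943 + 9450 × 0.514 = 6601 + 4857 = 11458
Net migration: 0–14 − 270 → 458; 15–29 + 90 → 6281; 30–44 + 170 → 5381; 45+ − 300 → 11158
End of period: [458, 6281, 5381, 11158]
— Period 2 —
Births: 5381 × 0.104 = 560
15–29: 458 × 0.975 = 447
30–44: 6281 × 0.965 = 6061
45+: 5381 × 0.943 + 11158 × 0.514 = 5074 + 5735 = 10809
Net migration: 0–14 − 270 → 290; 15–29 + 90 → 537; 30–44 + 170 → 6231; 45+ − 300 → 10509
End of period: [290, 537, 6231, 10509]
Dependents (band 0–14 + band 45+) = 290 + 10509 = 10799; working-age = 6768; ratio = 10799/6768 × 100 = 159.6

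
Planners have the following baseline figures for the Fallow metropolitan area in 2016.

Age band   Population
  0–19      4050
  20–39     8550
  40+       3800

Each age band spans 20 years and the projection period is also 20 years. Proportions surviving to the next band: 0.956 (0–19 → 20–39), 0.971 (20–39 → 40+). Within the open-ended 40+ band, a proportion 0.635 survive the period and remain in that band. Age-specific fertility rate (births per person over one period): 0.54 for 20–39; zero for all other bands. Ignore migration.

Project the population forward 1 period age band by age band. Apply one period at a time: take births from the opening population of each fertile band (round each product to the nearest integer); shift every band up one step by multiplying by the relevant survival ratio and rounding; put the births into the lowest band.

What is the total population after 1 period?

Numbering the groups 1..3 from youngest to oldest:
Period 1.
Births: 8550 × 0.54 = 4617
Group 2: 4050 × 0.956 = 3872
Group 3: 8550 × 0.971 + 3800 × 0.635 = 8302 + 2413 = 10715
Population now: 0–19=4617, 20–39=3872, 40+=10715
Total after period 1: 4617 + 3872 + 10715 = 19204

19204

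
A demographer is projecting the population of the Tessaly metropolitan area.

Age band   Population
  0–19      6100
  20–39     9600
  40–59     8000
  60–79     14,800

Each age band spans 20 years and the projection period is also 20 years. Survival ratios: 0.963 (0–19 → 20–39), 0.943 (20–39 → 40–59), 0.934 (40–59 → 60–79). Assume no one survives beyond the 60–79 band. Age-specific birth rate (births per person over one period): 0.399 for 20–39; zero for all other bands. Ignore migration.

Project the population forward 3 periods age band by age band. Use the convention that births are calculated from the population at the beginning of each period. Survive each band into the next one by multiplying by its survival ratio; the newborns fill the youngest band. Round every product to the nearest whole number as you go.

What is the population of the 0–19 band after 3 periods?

1472

Numbering the groups 1..4 from youngest to oldest:
After projecting period 1:
Births: 9600 × 0.399 = 3830
Group 2: 6100 × 0.963 = 5874
Group 3: 9600 × 0.943 = 9053
Group 4: 8000 × 0.934 = 7472
→ [3830, 5874, 9053, 7472]
After projecting period 2:
Births: 5874 × 0.399 = 2344
Group 2: 3830 × 0.963 = 3688
Group 3: 5874 × 0.943 = 5539
Group 4: 9053 × 0.934 = 8456
→ [2344, 3688, 5539, 8456]
After projecting period 3:
Births: 3688 × 0.399 = 1472
Group 2: 2344 × 0.963 = 2257
Group 3: 3688 × 0.943 = 3478
Group 4: 5539 × 0.934 = 5173
→ [1472, 2257, 3478, 5173]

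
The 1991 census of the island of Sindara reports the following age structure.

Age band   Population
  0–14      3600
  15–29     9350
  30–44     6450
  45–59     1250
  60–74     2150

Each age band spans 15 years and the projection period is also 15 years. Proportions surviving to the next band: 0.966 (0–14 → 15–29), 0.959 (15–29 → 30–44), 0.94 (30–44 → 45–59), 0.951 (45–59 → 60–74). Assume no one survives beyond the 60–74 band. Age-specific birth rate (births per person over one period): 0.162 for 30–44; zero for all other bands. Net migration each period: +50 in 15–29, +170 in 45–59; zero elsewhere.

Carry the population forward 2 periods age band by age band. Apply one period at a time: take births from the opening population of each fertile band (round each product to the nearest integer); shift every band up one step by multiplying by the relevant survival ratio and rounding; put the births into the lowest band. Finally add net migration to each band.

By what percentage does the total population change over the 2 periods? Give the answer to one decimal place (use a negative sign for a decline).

-10.4

Period 1:
Births: 6450 * 0.162 = 1045
15–29: 3600 * 0.966 = 3478
30–44: 9350 * 0.959 = 8967
45–59: 6450 * 0.94 = 6063
60–74: 1250 * 0.951 = 1189
Net migration: 15–29 + 50 → 3528; 45–59 + 170 → 6233
Population now: 0–14=1045, 15–29=3528, 30–44=8967, 45–59=6233, 60–74=1189
Period 2:
Births: 8967 * 0.162 = 1453
15–29: 1045 * 0.966 = 1009
30–44: 3528 * 0.959 = 3383
45–59: 8967 * 0.94 = 8429
60–74: 6233 * 0.951 = 5928
Net migration: 15–29 + 50 → 1059; 45–59 + 170 → 8599
Population now: 0–14=1453, 15–29=1059, 30–44=3383, 45–59=8599, 60–74=5928
Total: 22800 → 20422; change = -2378; percentage change = -10.4%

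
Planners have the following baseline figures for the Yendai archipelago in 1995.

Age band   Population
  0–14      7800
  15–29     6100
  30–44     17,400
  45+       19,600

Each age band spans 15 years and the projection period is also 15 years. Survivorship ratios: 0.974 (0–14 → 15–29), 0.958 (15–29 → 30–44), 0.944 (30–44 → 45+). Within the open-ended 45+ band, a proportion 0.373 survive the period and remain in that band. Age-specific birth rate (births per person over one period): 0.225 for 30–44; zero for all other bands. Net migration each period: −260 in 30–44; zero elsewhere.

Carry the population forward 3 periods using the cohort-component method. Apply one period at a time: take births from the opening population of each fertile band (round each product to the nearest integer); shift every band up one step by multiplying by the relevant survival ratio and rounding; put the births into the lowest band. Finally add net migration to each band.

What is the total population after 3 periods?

18089

— Period 1 —
Births: 17400 * 0.225 = 3915
15–29: 7800 * 0.974 = 7597
30–44: 6100 * 0.958 = 5844
45+: 17400 * 0.944 + 19600 * 0.373 = 16426 + 7311 = 23737
Net migration: 30–44 − 260 → 5584
→ [3915, 7597, 5584, 23737]
— Period 2 —
Births: 5584 * 0.225 = 1256
15–29: 3915 * 0.974 = 3813
30–44: 7597 * 0.958 = 7278
45+: 5584 * 0.944 + 23737 * 0.373 = 5271 + 8854 = 14125
Net migration: 30–44 − 260 → 7018
→ [1256, 3813, 7018, 14125]
— Period 3 —
Births: 7018 * 0.225 = 1579
15–29: 1256 * 0.974 = 1223
30–44: 3813 * 0.958 = 3653
45+: 7018 * 0.944 + 14125 * 0.373 = 6625 + 5269 = 11894
Net migration: 30–44 − 260 → 3393
→ [1579, 1223, 3393, 11894]
Total after period 3: 1579 + 1223 + 3393 + 11894 = 18089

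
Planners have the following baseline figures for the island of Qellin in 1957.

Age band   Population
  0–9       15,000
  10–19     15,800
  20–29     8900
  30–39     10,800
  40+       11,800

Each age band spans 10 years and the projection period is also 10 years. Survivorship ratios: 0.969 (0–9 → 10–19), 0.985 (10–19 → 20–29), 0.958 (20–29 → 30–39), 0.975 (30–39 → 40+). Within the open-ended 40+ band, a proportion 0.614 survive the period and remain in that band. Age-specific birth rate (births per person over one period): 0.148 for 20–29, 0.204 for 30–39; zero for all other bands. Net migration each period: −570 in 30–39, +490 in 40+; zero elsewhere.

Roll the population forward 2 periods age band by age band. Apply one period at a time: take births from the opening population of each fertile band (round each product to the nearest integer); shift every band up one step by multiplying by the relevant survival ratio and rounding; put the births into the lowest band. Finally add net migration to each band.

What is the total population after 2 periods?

[period 1]
Births: 8900 × 0.148 = 1317 ; 10800 × 0.204 = 2203 ⇒ total 3520
10–19: 15000 × 0.969 = 14535
20–29: 15800 × 0.985 = 15563
30–39: 8900 × 0.958 = 8526
40+: 10800 × 0.975 + 11800 × 0.614 = 10530 + 7245 = 17775
Net migration: 30–39 − 570 → 7956; 40+ + 490 → 18265
Giving 3520 / 14535 / 15563 / 7956 / 18265.
[period 2]
Births: 15563 × 0.148 = 2303 ; 7956 × 0.204 = 1623 ⇒ total 3926
10–19: 3520 × 0.969 = 3411
20–29: 14535 × 0.985 = 14317
30–39: 15563 × 0.958 = 14909
40+: 7956 × 0.975 + 18265 × 0.614 = 7757 + 11215 = 18972
Net migration: 30–39 − 570 → 14339; 40+ + 490 → 19462
Giving 3926 / 3411 / 14317 / 14339 / 19462.
Total after period 2: 3926 + 3411 + 14317 + 14339 + 19462 = 55455

55455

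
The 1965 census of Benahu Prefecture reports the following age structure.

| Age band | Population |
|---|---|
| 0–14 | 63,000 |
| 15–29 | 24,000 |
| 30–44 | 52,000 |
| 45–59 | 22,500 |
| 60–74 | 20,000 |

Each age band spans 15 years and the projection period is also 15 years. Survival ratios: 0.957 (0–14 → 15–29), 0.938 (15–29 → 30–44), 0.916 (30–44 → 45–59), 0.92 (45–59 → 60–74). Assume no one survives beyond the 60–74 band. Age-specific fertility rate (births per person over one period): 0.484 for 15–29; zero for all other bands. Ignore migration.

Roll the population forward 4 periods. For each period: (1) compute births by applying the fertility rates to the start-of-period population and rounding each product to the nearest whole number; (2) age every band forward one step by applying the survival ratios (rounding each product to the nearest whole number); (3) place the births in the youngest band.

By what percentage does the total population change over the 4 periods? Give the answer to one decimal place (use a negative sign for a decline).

-43.8

Let group 1 be 0–14 through group 5 = 60–74.
After projecting period 1:
Births: 24000 × 0.484 = 11616
Group 2: 63000 × 0.957 = 60291
Group 3: 24000 × 0.938 = 22512
Group 4: 52000 × 0.916 = 47632
Group 5: 22500 × 0.92 = 20700
End of period: [11616, 60291, 22512, 47632, 20700]
After projecting period 2:
Births: 60291 × 0.484 = 29181
Group 2: 11616 × 0.957 = 11117
Group 3: 60291 × 0.938 = 56553
Group 4: 22512 × 0.916 = 20621
Group 5: 47632 × 0.92 = 43821
End of period: [29181, 11117, 56553, 20621, 43821]
After projecting period 3:
Births: 11117 × 0.484 = 5381
Group 2: 29181 × 0.957 = 27926
Group 3: 11117 × 0.938 = 10428
Group 4: 56553 × 0.916 = 51803
Group 5: 20621 × 0.92 = 18971
End of period: [5381, 27926, 10428, 51803, 18971]
After projecting period 4:
Births: 27926 × 0.484 = 13516
Group 2: 5381 × 0.957 = 5150
Group 3: 27926 × 0.938 = 26195
Group 4: 10428 × 0.916 = 9552
Group 5: 51803 × 0.92 = 47659
End of period: [13516, 5150, 26195, 9552, 47659]
Total: 181500 → 102072; change = -79428; percentage change = -43.8%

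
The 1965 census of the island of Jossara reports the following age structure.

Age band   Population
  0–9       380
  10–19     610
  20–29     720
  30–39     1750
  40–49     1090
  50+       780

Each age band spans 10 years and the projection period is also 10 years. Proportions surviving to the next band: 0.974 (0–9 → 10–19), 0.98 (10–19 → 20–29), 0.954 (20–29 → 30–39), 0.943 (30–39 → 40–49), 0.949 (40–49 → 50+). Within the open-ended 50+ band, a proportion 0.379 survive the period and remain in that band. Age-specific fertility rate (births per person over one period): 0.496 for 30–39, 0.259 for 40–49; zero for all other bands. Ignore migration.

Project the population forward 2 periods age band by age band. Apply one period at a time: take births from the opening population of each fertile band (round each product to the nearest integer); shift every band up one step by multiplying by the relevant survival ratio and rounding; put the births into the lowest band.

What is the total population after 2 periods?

5539

(Bands numbered youngest = 1 to oldest = 6.)
After projecting period 1:
Births: 1750 × 0.496 = 868  |  1090 × 0.259 = 282 ⇒ total 1150
Band 2: 380 × 0.974 = 370
Band 3: 610 × 0.98 = 598
Band 4: 720 × 0.954 = 687
Band 5: 1750 × 0.943 = 1650
Band 6: 1090 × 0.949 + 780 × 0.379 = 1034 + 296 = 1330
→ [1150, 370, 598, 687, 1650, 1330]
After projecting period 2:
Births: 687 × 0.496 = 341  |  1650 × 0.259 = 427 ⇒ total 768
Band 2: 1150 × 0.974 = 1120
Band 3: 370 × 0.98 = 363
Band 4: 598 × 0.954 = 570
Band 5: 687 × 0.943 = 648
Band 6: 1650 × 0.949 + 1330 × 0.379 = 1566 + 504 = 2070
→ [768, 1120, 363, 570, 648, 2070]
Total after period 2: 768 + 1120 + 363 + 570 + 648 + 2070 = 5539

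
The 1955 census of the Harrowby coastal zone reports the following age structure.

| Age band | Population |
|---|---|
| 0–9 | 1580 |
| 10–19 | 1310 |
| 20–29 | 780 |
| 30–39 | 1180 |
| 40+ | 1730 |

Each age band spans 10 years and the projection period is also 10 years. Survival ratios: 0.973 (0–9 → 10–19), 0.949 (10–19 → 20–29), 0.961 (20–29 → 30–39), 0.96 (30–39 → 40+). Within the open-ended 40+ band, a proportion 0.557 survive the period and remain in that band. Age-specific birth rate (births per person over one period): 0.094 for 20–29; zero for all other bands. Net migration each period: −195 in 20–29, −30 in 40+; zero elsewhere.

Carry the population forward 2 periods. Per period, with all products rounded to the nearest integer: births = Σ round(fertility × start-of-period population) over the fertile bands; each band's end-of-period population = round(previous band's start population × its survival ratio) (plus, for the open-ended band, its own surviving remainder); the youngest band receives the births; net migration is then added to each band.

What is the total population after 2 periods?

Numbering the bands 1..5 from youngest to oldest:
After projecting period 1:
Births: 780 * 0.094 = 73
Band 2: 1580 * 0.973 = 1537
Band 3: 1310 * 0.949 = 1243
Band 4: 780 * 0.961 = 750
Band 5: 1180 * 0.96 + 1730 * 0.557 = 1133 + 964 = 2097
Net migration: Band 3 − 195 → 1048; Band 5 − 30 → 2067
End of period: [73, 1537, 1048, 750, 2067]
After projecting period 2:
Births: 1048 * 0.094 = 99
Band 2: 73 * 0.973 = 71
Band 3: 1537 * 0.949 = 1459
Band 4: 1048 * 0.961 = 1007
Band 5: 750 * 0.96 + 2067 * 0.557 = 720 + 1151 = 1871
Net migration: Band 3 − 195 → 1264; Band 5 − 30 → 1841
End of period: [99, 71, 1264, 1007, 1841]
Total after period 2: 99 + 71 + 1264 + 1007 + 1841 = 4282

4282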